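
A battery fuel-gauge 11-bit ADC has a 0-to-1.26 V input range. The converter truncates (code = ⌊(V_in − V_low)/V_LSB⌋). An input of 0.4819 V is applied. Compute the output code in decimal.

code 783

With 2048 levels over 1.26 V, one step is 0.615 mV.
(0.4819 − 0) / 0.000615234 = 783.279 LSBs.
So the output code is 783.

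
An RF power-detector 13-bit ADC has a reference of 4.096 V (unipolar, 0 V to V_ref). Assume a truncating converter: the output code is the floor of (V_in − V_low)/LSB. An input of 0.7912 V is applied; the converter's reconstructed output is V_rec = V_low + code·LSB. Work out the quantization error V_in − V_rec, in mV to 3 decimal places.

0.200 mV

Step size: 4.096 V ÷ 2^13 = 0.500 mV.
(0.7912 − 0)/0.0005 = 1582.4000; ⌊·⌋ gives code 1582.
Code 1582 maps back to 0 + 1582×0.0005 V = 0.791 V.
Difference: 0.0002 V → 0.200 mV.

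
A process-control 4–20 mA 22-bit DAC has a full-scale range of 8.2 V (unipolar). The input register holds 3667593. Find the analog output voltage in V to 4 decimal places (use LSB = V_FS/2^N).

7.1703 V

LSB = 8.2 V / 2^22 = 1.96 µV.
V_out = 0 + 3667593 × 1.95503e-06 V = 7.17026 V.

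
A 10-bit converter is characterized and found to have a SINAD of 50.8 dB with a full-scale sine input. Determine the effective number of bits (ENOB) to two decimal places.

8.15 bits

ENOB = (SINAD − 1.76) / 6.02 = (50.8 − 1.76)/6.02 = 8.146.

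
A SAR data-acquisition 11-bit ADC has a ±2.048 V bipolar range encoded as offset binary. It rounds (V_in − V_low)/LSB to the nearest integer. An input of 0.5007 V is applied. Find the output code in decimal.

With 2048 levels over 4.096 V, one step is 2.000 mV.
Input sits at 1274.350 steps above V_low.
round(1274.350) = 1274.

code 1274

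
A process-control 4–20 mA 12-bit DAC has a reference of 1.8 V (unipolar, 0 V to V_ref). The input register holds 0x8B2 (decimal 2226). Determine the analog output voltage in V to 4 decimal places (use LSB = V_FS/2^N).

LSB = 1.8 V / 2^12 = 439.45 µV.
Code 0x8B2 = 2226 decimal.
V_out = 0 + 2226 × 0.000439453 V = 0.978223 V.

0.9782 V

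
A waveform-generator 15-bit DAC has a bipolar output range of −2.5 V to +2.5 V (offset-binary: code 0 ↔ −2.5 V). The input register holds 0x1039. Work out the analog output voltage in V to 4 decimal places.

-1.8663 V

LSB = 5 V / 2^15 = 152.59 µV.
Code 0x1039 = 4153 decimal.
V_out = (−2.5) + 4153 × 0.000152588 V = -1.8663 V.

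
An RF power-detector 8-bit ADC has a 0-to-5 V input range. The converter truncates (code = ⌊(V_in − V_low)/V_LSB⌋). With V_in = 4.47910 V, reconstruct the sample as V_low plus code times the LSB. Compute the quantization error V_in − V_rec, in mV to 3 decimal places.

6.444 mV

One LSB is 5 V / 256 = 19.531 mV.
(4.47910 − 0)/0.0195312 = 229.3299; ⌊·⌋ gives code 229.
V_rec = 0 + 229·0.0195312 = 4.4726562 V.
V_in − V_rec = 0.00644375 V = 6.444 mV.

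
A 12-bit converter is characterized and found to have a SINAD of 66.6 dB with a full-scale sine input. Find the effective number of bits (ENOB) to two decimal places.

10.77 bits

ENOB = (SINAD − 1.76) / 6.02 = (66.6 − 1.76)/6.02 = 10.771.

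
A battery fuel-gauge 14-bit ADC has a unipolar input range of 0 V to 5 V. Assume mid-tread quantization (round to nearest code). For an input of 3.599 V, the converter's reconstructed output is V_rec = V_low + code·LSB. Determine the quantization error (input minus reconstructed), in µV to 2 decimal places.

62.01 µV

LSB = 5/2^14 = 305.18 µV.
(V_in − V_low)/LSB = (3.599 − 0)/0.000305176 = 11793.2032 → code 11793 (round).
Code 11793 maps back to 0 + 11793×0.000305176 V = 3.598938 V.
Error = 3.599 − 3.598938 = 6.20117e-05 V = 62.01 µV.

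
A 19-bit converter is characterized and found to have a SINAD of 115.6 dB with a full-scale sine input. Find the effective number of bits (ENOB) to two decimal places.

18.91 bits

ENOB = (SINAD − 1.76) / 6.02 = (115.6 − 1.76)/6.02 = 18.910.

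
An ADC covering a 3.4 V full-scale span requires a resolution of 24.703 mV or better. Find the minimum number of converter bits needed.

Number of steps required ≥ 3.4 V / 24.703 mV = 137.64.
Need 2^N ≥ 137.64; 2^7 = 128, 2^8 = 256.
Minimum N = 8.

8 bits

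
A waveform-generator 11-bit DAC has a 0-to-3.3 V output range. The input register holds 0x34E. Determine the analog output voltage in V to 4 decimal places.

LSB = 3.3 V / 2^11 = 1.611 mV.
Code 0x34E = 846 decimal.
V_out = 0 + 846 × 0.00161133 V = 1.36318 V.

1.3632 V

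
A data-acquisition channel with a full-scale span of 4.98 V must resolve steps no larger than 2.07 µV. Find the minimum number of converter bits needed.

Number of steps required ≥ 4.98 V / 2.07 µV = 2405797.10.
Need 2^N ≥ 2405797.10; 2^21 = 2097152, 2^22 = 4194304.
Minimum N = 22.

22 bits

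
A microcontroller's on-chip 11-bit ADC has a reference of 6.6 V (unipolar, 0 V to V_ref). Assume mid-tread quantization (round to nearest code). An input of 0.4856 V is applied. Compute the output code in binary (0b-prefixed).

Full-scale span = 6.6 V; LSB = 6.6/2^11 = 3.223 mV.
(V_in − V_low)/LSB = (0.4856 − 0) / 0.00322266 = 150.683.
So the output code is 151.
In binary (0b-prefixed): 0b10010111.

code 0b10010111 (decimal 151)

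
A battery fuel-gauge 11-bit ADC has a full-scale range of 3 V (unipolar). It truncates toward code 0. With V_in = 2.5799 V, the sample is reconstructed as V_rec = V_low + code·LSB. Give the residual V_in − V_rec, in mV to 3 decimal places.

LSB = 3/2^11 = 1.465 mV.
(V_in − V_low)/LSB = (2.5799 − 0)/0.00146484 = 1761.2117 → code 1761 (floor).
Code 1761 maps back to 0 + 1761×0.00146484 V = 2.5795898 V.
Difference: 0.000310156 V → 0.310 mV.

0.310 mV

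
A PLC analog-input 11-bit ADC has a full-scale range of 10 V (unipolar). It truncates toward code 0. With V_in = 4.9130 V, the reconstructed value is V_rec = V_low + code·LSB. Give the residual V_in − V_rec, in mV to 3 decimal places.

Step size: 10 V ÷ 2^11 = 4.883 mV.
(4.9130 − 0)/0.00488281 = 1006.1824; ⌊·⌋ gives code 1006.
Reconstructed: 4.9121094 V.
Difference: 0.000890625 V → 0.891 mV.

0.891 mV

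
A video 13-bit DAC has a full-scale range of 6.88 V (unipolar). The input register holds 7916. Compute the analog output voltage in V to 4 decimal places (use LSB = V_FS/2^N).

LSB = 6.88 V / 2^13 = 0.840 mV.
V_out = 0 + 7916 × 0.000839844 V = 6.6482 V.

6.6482 V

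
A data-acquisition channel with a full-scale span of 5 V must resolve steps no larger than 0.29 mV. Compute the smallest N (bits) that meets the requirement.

15 bits

Number of steps required ≥ 5 V / 0.29 mV = 17241.38.
Need 2^N ≥ 17241.38; 2^14 = 16384, 2^15 = 32768.
Minimum N = 15.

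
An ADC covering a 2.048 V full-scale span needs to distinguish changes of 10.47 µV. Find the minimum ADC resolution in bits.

18 bits

Number of steps required ≥ 2.048 V / 10.47 µV = 195606.49.
Need 2^N ≥ 195606.49; 2^17 = 131072, 2^18 = 262144.
Minimum N = 18.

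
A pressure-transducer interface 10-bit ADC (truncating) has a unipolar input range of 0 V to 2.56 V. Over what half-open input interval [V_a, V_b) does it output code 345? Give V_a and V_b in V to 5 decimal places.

[0.86250 V, 0.86500 V)

LSB = 2.56/2^10 = 2.500 mV.
V_a = V_low + 345·LSB = 0.8625 V; V_b = V_low + 346·LSB = 0.865 V.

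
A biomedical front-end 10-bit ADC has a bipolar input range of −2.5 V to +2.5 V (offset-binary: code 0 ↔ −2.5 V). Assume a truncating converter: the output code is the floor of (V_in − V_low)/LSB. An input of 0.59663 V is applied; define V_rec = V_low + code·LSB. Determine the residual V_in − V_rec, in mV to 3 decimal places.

Step size: 5 V ÷ 2^10 = 4.883 mV.
(V_in − V_low)/LSB = (0.59663 − (−2.5))/0.00488281 = 634.1898 → code 634 (floor).
V_rec = (−2.5) + 634·0.00488281 = 0.59570312 V.
Difference: 0.000926875 V → 0.927 mV.

0.927 mV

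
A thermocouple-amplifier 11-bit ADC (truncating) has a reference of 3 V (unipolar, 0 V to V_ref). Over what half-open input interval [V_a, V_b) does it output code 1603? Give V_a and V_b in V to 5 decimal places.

[2.34814 V, 2.34961 V)

LSB = 3/2^11 = 1.465 mV.
V_a = V_low + 1603·LSB = 2.34814 V; V_b = V_low + 1604·LSB = 2.34961 V.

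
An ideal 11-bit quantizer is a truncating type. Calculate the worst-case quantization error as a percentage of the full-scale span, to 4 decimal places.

Truncating → worst-case error = 1 LSB = V_FS/2^11, so 100/2048 = 0.0488281 % of full scale.

0.0488 %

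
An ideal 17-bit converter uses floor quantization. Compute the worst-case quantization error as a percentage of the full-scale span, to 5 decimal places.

Truncating → worst-case error = 1 LSB = V_FS/2^17, so 100/131072 = 0.000762939 % of full scale.

0.00076 %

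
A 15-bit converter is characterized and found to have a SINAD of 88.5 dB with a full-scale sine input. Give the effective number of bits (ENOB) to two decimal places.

ENOB = (SINAD − 1.76) / 6.02 = (88.5 − 1.76)/6.02 = 14.409.

14.41 bits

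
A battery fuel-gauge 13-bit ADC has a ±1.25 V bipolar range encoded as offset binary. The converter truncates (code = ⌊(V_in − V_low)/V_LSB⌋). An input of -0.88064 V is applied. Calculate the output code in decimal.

With 8192 levels over 2.5 V, one step is 305.18 µV.
(V_in − V_low)/LSB = (-0.88064 − (−1.25)) / 0.000305176 = 1210.319.
⌊·⌋(1210.319) = 1210.

code 1210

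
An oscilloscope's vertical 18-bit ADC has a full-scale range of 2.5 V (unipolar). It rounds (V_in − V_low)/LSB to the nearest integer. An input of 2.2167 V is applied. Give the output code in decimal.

code 232438

Full-scale span = 2.5 V; LSB = 2.5/2^18 = 9.54 µV.
(2.2167 − 0) / 9.53674e-06 = 232437.842 LSBs.
Round → code 232438.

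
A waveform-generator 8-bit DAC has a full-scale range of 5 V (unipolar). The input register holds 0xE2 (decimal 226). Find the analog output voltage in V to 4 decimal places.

4.4141 V

LSB = 5 V / 2^8 = 19.531 mV.
Code 0xE2 = 226 decimal.
V_out = 0 + 226 × 0.0195312 V = 4.41406 V.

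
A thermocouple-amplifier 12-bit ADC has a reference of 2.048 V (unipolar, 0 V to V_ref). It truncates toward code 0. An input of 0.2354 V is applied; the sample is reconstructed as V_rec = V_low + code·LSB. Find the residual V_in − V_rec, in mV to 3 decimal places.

0.400 mV

Step size: 2.048 V ÷ 2^12 = 0.500 mV.
Scaled input = 470.8000 LSBs, so code = 470.
V_rec = 0 + 470·0.0005 = 0.235 V.
Error = 0.2354 − 0.235 = 0.0004 V = 0.400 mV.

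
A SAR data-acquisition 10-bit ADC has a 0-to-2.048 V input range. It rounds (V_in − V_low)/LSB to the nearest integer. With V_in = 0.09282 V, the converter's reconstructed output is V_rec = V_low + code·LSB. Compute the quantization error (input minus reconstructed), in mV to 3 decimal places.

Step size: 2.048 V ÷ 2^10 = 2.000 mV.
(0.09282 − 0)/0.002 = 46.4100; round gives code 46.
Reconstructed: 0.092 V.
V_in − V_rec = 0.00082 V = 0.820 mV.

0.820 mV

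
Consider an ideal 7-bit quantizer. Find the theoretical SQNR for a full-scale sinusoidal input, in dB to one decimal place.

43.9 dB

SNR ≈ 6.02·N + 1.76 dB = 6.02·7 + 1.76 = 43.90 dB.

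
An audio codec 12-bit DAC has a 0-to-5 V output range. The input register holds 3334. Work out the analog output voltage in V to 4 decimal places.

4.0698 V

LSB = 5 V / 2^12 = 1.221 mV.
V_out = 0 + 3334 × 0.0012207 V = 4.06982 V.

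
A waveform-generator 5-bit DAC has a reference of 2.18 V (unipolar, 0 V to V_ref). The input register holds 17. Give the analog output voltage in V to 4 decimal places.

1.1581 V

LSB = 2.18 V / 2^5 = 68.125 mV.
V_out = 0 + 17 × 0.068125 V = 1.15813 V.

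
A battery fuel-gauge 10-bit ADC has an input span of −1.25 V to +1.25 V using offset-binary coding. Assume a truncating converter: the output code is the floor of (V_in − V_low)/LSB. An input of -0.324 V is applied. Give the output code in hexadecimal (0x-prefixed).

LSB = 2.5 V / 1024 = 2.441 mV.
(-0.324 − (−1.25)) / 0.00244141 = 379.290 LSBs.
⌊·⌋(379.290) = 379.
In hexadecimal (0x-prefixed): 0x17B.

code 0x17B (decimal 379)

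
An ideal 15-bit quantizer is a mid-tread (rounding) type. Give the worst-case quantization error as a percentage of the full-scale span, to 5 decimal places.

0.00153 %

Rounding → worst-case error = ½ LSB = V_FS/2^16, so 100/65536 = 0.00152588 % of full scale.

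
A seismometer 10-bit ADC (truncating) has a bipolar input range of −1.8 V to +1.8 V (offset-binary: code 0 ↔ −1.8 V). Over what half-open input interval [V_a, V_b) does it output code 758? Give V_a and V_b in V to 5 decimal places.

[0.86484 V, 0.86836 V)

LSB = 3.6/2^10 = 3.516 mV.
V_a = V_low + 758·LSB = 0.864844 V; V_b = V_low + 759·LSB = 0.868359 V.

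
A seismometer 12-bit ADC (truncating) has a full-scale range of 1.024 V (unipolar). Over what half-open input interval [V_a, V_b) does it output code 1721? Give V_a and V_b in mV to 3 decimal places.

[430.250 mV, 430.500 mV)

LSB = 1.024/2^12 = 250.00 µV.
V_a = V_low + 1721·LSB = 0.43025 V; V_b = V_low + 1722·LSB = 0.4305 V.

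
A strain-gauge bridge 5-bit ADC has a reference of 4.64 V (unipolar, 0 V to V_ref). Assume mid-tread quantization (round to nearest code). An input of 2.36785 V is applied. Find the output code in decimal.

code 16

Full-scale span = 4.64 V; LSB = 4.64/2^5 = 145.000 mV.
(2.36785 − 0) / 0.145 = 16.330 LSBs.
Round → code 16.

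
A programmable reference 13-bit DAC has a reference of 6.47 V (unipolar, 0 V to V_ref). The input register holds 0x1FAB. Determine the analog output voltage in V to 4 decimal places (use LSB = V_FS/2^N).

LSB = 6.47 V / 2^13 = 0.790 mV.
Code 0x1FAB = 8107 decimal.
V_out = 0 + 8107 × 0.000789795 V = 6.40287 V.

6.4029 V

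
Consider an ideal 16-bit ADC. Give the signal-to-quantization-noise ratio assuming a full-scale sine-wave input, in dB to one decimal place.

SNR ≈ 6.02·N + 1.76 dB = 6.02·16 + 1.76 = 98.08 dB.

98.1 dB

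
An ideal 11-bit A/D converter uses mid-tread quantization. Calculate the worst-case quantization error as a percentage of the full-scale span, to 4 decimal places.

0.0244 %

Rounding → worst-case error = ½ LSB = V_FS/2^12, so 100/4096 = 0.0244141 % of full scale.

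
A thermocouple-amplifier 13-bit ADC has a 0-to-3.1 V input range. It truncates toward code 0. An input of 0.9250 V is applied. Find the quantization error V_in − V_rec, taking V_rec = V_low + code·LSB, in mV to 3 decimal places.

LSB = 3.1/2^13 = 378.42 µV.
(V_in − V_low)/LSB = (0.9250 − 0)/0.000378418 = 2444.3871 → code 2444 (floor).
V_rec = 0 + 2444·0.000378418 = 0.92485352 V.
Difference: 0.000146484 V → 0.146 mV.

0.146 mV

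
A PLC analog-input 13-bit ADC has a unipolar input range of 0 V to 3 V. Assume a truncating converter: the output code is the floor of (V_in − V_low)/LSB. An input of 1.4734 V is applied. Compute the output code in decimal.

code 4023

LSB = 3 V / 8192 = 366.21 µV.
Input sits at 4023.364 steps above V_low.
⌊·⌋(4023.364) = 4023.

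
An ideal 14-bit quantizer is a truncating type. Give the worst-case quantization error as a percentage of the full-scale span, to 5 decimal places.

0.00610 %

Truncating → worst-case error = 1 LSB = V_FS/2^14, so 100/16384 = 0.00610352 % of full scale.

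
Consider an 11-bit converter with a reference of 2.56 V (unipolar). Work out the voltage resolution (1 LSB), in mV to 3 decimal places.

Full-scale span = 2.56 V.
LSB = 2.56 / 2^11 = 2.56 / 2048 = 0.00125 V = 1.250 mV.

1.250 mV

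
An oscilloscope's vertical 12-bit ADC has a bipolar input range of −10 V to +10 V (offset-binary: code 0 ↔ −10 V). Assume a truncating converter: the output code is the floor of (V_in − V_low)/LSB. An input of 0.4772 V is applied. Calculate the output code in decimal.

code 2145

With 4096 levels over 20 V, one step is 4.883 mV.
Input sits at 2145.731 steps above V_low.
So the output code is 2145.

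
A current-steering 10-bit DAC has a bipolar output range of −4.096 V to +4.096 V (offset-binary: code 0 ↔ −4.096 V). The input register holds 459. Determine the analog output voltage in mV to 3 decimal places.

-424.000 mV

LSB = 8.192 V / 2^10 = 8.000 mV.
V_out = (−4.096) + 459 × 0.008 V = -0.424 V.
= -424.000 mV.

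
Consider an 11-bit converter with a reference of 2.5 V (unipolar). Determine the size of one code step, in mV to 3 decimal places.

Full-scale span = 2.5 V.
LSB = 2.5 / 2^11 = 2.5 / 2048 = 0.0012207 V = 1.221 mV.

1.221 mV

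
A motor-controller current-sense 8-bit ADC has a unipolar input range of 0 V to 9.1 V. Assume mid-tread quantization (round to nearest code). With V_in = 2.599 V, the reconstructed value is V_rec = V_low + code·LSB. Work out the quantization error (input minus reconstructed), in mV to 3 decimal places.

LSB = 9.1/2^8 = 35.547 mV.
(2.599 − 0)/0.0355469 = 73.1147; round gives code 73.
Code 73 maps back to 0 + 73×0.0355469 V = 2.5949219 V.
Difference: 0.00407813 V → 4.078 mV.

4.078 mV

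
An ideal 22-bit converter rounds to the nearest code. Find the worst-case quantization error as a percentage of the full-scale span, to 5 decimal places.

0.00001 %

Rounding → worst-case error = ½ LSB = V_FS/2^23, so 100/8388608 = 1.19209e-05 % of full scale.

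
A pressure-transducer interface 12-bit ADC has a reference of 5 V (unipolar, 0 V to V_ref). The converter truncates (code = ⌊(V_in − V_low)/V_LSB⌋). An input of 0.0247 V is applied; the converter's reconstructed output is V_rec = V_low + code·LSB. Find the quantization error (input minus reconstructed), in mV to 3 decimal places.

One LSB is 5 V / 4096 = 1.221 mV.
(V_in − V_low)/LSB = (0.0247 − 0)/0.0012207 = 20.2342 → code 20 (floor).
Code 20 maps back to 0 + 20×0.0012207 V = 0.024414062 V.
Difference: 0.000285938 V → 0.286 mV.

0.286 mV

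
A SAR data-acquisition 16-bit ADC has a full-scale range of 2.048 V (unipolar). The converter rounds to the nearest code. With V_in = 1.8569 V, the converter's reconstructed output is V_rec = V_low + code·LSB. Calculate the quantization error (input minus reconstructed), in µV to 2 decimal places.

-6.25 µV

One LSB is 2.048 V / 65536 = 31.25 µV.
(1.8569 − 0)/3.125e-05 = 59420.8000; round gives code 59421.
Reconstructed: 1.8569062 V.
Difference: -6.25e-06 V → -6.25 µV.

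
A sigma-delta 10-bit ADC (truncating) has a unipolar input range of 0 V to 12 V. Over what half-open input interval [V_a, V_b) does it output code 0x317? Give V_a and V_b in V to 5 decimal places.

[9.26953 V, 9.28125 V)

LSB = 12/2^10 = 11.719 mV.
Code 0x317 = 791 decimal.
V_a = V_low + 791·LSB = 9.26953 V; V_b = V_low + 792·LSB = 9.28125 V.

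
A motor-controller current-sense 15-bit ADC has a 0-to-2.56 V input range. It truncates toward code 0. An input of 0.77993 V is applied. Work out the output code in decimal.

Full-scale span = 2.56 V; LSB = 2.56/2^15 = 78.12 µV.
Input sits at 9983.104 steps above V_low.
⌊·⌋(9983.104) = 9983.

code 9983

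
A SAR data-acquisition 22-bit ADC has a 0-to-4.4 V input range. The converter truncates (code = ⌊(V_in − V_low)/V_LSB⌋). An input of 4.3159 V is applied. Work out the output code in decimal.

code 4114135

LSB = 4.4 V / 4194304 = 1.05 µV.
Input sits at 4114135.599 steps above V_low.
Floor → code 4114135.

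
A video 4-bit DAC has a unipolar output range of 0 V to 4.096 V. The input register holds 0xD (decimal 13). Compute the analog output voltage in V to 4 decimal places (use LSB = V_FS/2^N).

LSB = 4.096 V / 2^4 = 256.000 mV.
Code 0xD = 13 decimal.
V_out = 0 + 13 × 0.256 V = 3.328 V.

3.3280 V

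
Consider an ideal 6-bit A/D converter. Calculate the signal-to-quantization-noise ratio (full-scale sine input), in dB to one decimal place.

SNR ≈ 6.02·N + 1.76 dB = 6.02·6 + 1.76 = 37.88 dB.

37.9 dB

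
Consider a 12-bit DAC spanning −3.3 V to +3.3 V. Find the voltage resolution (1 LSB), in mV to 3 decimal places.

1.611 mV

Full-scale span = 6.6 V.
LSB = 6.6 / 2^12 = 6.6 / 4096 = 0.00161133 V = 1.611 mV.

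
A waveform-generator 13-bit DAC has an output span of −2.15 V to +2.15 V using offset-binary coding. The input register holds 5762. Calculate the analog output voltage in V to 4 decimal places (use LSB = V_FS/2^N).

0.8745 V

LSB = 4.3 V / 2^13 = 0.525 mV.
V_out = (−2.15) + 5762 × 0.000524902 V = 0.874487 V.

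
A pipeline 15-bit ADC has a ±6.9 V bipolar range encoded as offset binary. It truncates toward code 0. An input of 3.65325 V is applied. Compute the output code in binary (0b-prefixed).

LSB = 13.8 V / 32768 = 421.14 µV.
Input sits at 25058.616 steps above V_low.
⌊·⌋(25058.616) = 25058.
In binary (0b-prefixed): 0b110000111100010.

code 0b110000111100010 (decimal 25058)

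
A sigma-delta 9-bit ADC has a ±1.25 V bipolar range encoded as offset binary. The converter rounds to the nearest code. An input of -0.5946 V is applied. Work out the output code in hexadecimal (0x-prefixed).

code 0x86 (decimal 134)

With 512 levels over 2.5 V, one step is 4.883 mV.
(V_in − V_low)/LSB = (-0.5946 − (−1.25)) / 0.00488281 = 134.226.
round(134.226) = 134.
In hexadecimal (0x-prefixed): 0x86.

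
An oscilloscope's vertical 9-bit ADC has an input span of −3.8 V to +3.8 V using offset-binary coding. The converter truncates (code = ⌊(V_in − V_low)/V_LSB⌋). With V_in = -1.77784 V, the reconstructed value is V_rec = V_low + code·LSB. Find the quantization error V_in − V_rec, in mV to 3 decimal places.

3.410 mV

One LSB is 7.6 V / 512 = 14.844 mV.
Scaled input = 136.2297 LSBs, so code = 136.
V_rec = (−3.8) + 136·0.0148437 = -1.78125 V.
Error = -1.77784 − (−1.78125) = 0.00341 V = 3.410 mV.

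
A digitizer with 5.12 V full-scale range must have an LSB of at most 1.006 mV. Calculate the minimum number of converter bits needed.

Number of steps required ≥ 5.12 V / 1.006 mV = 5089.46.
Need 2^N ≥ 5089.46; 2^12 = 4096, 2^13 = 8192.
Minimum N = 13.

13 bits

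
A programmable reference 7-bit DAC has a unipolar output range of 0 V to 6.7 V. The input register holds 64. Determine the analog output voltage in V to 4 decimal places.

LSB = 6.7 V / 2^7 = 52.344 mV.
V_out = 0 + 64 × 0.0523438 V = 3.35 V.

3.3500 V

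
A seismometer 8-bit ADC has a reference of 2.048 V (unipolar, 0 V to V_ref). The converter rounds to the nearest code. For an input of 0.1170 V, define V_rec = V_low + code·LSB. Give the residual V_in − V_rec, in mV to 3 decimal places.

-3.000 mV

One LSB is 2.048 V / 256 = 8.000 mV.
(V_in − V_low)/LSB = (0.1170 − 0)/0.008 = 14.6250 → code 15 (round).
Code 15 maps back to 0 + 15×0.008 V = 0.12 V.
V_in − V_rec = -0.003 V = -3.000 mV.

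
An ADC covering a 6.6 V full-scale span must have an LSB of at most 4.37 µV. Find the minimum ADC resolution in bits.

21 bits

Number of steps required ≥ 6.6 V / 4.37 µV = 1510297.48.
Need 2^N ≥ 1510297.48; 2^20 = 1048576, 2^21 = 2097152.
Minimum N = 21.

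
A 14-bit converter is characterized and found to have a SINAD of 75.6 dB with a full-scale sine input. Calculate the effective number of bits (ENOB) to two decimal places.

12.27 bits

ENOB = (SINAD − 1.76) / 6.02 = (75.6 − 1.76)/6.02 = 12.266.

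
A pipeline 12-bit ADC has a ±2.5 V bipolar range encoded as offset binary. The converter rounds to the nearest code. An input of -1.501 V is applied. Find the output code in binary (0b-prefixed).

With 4096 levels over 5 V, one step is 1.221 mV.
(-1.501 − (−2.5)) / 0.0012207 = 818.381 LSBs.
Round → code 818.
In binary (0b-prefixed): 0b1100110010.

code 0b1100110010 (decimal 818)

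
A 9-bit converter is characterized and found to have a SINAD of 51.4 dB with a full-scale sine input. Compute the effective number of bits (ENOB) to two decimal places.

8.25 bits

ENOB = (SINAD − 1.76) / 6.02 = (51.4 − 1.76)/6.02 = 8.246.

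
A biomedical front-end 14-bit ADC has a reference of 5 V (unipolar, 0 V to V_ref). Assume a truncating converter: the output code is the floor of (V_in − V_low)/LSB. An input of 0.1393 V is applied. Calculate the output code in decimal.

code 456

Full-scale span = 5 V; LSB = 5/2^14 = 305.18 µV.
(V_in − V_low)/LSB = (0.1393 − 0) / 0.000305176 = 456.458.
So the output code is 456.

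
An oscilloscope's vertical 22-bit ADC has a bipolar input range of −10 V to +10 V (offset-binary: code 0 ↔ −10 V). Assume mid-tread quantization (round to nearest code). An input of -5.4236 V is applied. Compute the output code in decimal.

code 959741

LSB = 20 V / 4194304 = 4.77 µV.
(-5.4236 − (−10)) / 4.76837e-06 = 959740.641 LSBs.
round(959740.641) = 959741.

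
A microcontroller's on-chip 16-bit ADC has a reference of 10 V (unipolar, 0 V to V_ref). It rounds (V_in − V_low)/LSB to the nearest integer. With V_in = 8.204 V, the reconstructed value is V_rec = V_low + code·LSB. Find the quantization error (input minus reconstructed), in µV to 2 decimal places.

-40.53 µV

One LSB is 10 V / 65536 = 152.59 µV.
(V_in − V_low)/LSB = (8.204 − 0)/0.000152588 = 53765.7344 → code 53766 (round).
Reconstructed: 8.2040405 V.
V_in − V_rec = -4.05273e-05 V = -40.53 µV.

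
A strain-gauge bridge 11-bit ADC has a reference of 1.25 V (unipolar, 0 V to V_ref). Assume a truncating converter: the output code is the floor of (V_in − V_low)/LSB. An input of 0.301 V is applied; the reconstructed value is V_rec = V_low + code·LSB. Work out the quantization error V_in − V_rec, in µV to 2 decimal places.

96.68 µV

One LSB is 1.25 V / 2048 = 0.610 mV.
Scaled input = 493.1584 LSBs, so code = 493.
V_rec = 0 + 493·0.000610352 = 0.30090332 V.
Difference: 9.66797e-05 V → 96.68 µV.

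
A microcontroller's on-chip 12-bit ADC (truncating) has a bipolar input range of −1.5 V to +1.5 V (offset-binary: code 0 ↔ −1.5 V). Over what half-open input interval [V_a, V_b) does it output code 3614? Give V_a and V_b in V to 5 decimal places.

LSB = 3/2^12 = 0.732 mV.
V_a = V_low + 3614·LSB = 1.14697 V; V_b = V_low + 3615·LSB = 1.14771 V.

[1.14697 V, 1.14771 V)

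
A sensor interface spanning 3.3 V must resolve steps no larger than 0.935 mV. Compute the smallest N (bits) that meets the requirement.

12 bits

Number of steps required ≥ 3.3 V / 0.935 mV = 3529.41.
Need 2^N ≥ 3529.41; 2^11 = 2048, 2^12 = 4096.
Minimum N = 12.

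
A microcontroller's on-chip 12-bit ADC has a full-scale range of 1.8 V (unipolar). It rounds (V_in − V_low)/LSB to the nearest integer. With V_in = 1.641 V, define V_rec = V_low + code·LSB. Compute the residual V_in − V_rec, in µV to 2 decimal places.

82.03 µV

Step size: 1.8 V ÷ 2^12 = 439.45 µV.
(1.641 − 0)/0.000439453 = 3734.1867; round gives code 3734.
Code 3734 maps back to 0 + 3734×0.000439453 V = 1.640918 V.
Error = 1.641 − 1.640918 = 8.20313e-05 V = 82.03 µV.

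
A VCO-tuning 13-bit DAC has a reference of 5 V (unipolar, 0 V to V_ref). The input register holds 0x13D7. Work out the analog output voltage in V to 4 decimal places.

3.1000 V

LSB = 5 V / 2^13 = 0.610 mV.
Code 0x13D7 = 5079 decimal.
V_out = 0 + 5079 × 0.000610352 V = 3.09998 V.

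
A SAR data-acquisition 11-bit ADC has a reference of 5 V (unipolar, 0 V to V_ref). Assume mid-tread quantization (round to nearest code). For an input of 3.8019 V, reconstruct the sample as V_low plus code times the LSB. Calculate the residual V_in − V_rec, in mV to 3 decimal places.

One LSB is 5 V / 2048 = 2.441 mV.
Scaled input = 1557.2582 LSBs, so code = 1557.
V_rec = 0 + 1557·0.00244141 = 3.8012695 V.
Difference: 0.000630469 V → 0.630 mV.

0.630 mV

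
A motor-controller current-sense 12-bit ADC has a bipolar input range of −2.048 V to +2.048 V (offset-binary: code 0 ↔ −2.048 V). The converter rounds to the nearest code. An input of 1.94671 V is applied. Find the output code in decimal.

code 3995

With 4096 levels over 4.096 V, one step is 1.000 mV.
(V_in − V_low)/LSB = (1.94671 − (−2.048)) / 0.001 = 3994.710.
So the output code is 3995.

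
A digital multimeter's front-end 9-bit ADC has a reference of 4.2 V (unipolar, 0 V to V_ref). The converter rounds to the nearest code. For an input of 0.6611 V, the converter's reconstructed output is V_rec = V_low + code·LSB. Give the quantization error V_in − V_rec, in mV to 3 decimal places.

One LSB is 4.2 V / 512 = 8.203 mV.
Scaled input = 80.5912 LSBs, so code = 81.
Code 81 maps back to 0 + 81×0.00820313 V = 0.66445312 V.
Error = 0.6611 − 0.66445312 = -0.00335313 V = -3.353 mV.

-3.353 mV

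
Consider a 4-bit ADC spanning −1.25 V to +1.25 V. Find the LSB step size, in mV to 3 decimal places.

156.250 mV

Full-scale span = 2.5 V.
LSB = 2.5 / 2^4 = 2.5 / 16 = 0.15625 V = 156.250 mV.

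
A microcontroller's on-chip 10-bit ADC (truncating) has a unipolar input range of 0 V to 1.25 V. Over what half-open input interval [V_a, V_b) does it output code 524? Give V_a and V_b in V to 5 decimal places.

LSB = 1.25/2^10 = 1.221 mV.
V_a = V_low + 524·LSB = 0.639648 V; V_b = V_low + 525·LSB = 0.640869 V.

[0.63965 V, 0.64087 V)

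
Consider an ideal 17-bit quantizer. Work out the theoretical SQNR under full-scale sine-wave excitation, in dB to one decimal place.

104.1 dB

SNR ≈ 6.02·N + 1.76 dB = 6.02·17 + 1.76 = 104.10 dB.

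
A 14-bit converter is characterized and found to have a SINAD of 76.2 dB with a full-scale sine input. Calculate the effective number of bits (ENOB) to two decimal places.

ENOB = (SINAD − 1.76) / 6.02 = (76.2 − 1.76)/6.02 = 12.365.

12.37 bits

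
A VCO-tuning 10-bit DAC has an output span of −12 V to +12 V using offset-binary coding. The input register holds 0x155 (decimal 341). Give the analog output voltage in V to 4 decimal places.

-4.0078 V

LSB = 24 V / 2^10 = 23.438 mV.
Code 0x155 = 341 decimal.
V_out = (−12) + 341 × 0.0234375 V = -4.00781 V.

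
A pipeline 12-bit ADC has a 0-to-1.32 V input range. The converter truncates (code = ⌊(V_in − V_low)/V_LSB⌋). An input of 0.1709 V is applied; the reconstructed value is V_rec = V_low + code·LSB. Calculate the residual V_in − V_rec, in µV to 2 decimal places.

99.22 µV

One LSB is 1.32 V / 4096 = 322.27 µV.
Scaled input = 530.3079 LSBs, so code = 530.
Code 530 maps back to 0 + 530×0.000322266 V = 0.17080078 V.
Error = 0.1709 − 0.17080078 = 9.92187e-05 V = 99.22 µV.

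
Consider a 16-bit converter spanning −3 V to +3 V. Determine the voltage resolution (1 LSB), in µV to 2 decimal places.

Full-scale span = 6 V.
LSB = 6 / 2^16 = 6 / 65536 = 9.15527e-05 V = 91.55 µV.

91.55 µV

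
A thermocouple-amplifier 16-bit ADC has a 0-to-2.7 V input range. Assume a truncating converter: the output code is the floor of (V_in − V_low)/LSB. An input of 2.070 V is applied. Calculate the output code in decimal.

code 50244

Full-scale span = 2.7 V; LSB = 2.7/2^16 = 41.20 µV.
(2.070 − 0) / 4.11987e-05 = 50244.267 LSBs.
⌊·⌋(50244.267) = 50244.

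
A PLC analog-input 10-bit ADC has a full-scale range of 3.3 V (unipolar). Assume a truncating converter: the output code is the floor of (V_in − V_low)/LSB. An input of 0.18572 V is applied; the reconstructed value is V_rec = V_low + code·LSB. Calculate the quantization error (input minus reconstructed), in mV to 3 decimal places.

Step size: 3.3 V ÷ 2^10 = 3.223 mV.
Scaled input = 57.6295 LSBs, so code = 57.
Code 57 maps back to 0 + 57×0.00322266 V = 0.18369141 V.
Difference: 0.00202859 V → 2.029 mV.

2.029 mV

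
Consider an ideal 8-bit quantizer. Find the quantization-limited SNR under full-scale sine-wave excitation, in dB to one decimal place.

SNR ≈ 6.02·N + 1.76 dB = 6.02·8 + 1.76 = 49.92 dB.

49.9 dB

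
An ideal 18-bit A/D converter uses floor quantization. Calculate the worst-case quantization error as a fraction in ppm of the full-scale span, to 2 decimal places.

3.81 ppm

Truncating → worst-case error = 1 LSB = V_FS/2^18, so 1e+06/262144 = 3.8147 ppm of full scale.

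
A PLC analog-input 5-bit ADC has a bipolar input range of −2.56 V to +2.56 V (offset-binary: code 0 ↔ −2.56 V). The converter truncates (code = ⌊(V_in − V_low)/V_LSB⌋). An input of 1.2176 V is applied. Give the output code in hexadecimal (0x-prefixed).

code 0x17 (decimal 23)

LSB = 5.12 V / 32 = 160.000 mV.
(1.2176 − (−2.56)) / 0.16 = 23.610 LSBs.
⌊·⌋(23.610) = 23.
In hexadecimal (0x-prefixed): 0x17.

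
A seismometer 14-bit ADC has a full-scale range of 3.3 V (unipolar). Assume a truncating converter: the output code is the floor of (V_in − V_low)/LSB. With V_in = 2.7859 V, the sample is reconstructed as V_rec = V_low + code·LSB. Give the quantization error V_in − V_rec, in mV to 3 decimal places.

Step size: 3.3 V ÷ 2^14 = 201.42 µV.
(2.7859 − 0)/0.000201416 = 13831.5714; ⌊·⌋ gives code 13831.
Reconstructed: 2.7857849 V.
V_in − V_rec = 0.000115088 V = 0.115 mV.

0.115 mV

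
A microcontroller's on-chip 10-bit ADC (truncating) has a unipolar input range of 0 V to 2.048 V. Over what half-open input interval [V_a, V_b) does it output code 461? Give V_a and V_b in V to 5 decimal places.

[0.92200 V, 0.92400 V)

LSB = 2.048/2^10 = 2.000 mV.
V_a = V_low + 461·LSB = 0.922 V; V_b = V_low + 462·LSB = 0.924 V.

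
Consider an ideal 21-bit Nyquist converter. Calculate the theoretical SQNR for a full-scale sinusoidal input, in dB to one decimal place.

SNR ≈ 6.02·N + 1.76 dB = 6.02·21 + 1.76 = 128.18 dB.

128.2 dB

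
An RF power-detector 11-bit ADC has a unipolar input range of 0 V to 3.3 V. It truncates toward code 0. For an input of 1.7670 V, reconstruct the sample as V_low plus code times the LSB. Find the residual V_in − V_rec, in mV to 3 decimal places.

0.984 mV

LSB = 3.3/2^11 = 1.611 mV.
(1.7670 − 0)/0.00161133 = 1096.6109; ⌊·⌋ gives code 1096.
Code 1096 maps back to 0 + 1096×0.00161133 V = 1.7660156 V.
Difference: 0.000984375 V → 0.984 mV.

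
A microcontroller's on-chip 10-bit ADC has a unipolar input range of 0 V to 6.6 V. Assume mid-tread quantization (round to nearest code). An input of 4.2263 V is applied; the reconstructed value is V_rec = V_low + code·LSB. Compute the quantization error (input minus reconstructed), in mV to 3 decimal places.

-1.825 mV

One LSB is 6.6 V / 1024 = 6.445 mV.
(4.2263 − 0)/0.00644531 = 655.7168; round gives code 656.
V_rec = 0 + 656·0.00644531 = 4.228125 V.
Difference: -0.001825 V → -1.825 mV.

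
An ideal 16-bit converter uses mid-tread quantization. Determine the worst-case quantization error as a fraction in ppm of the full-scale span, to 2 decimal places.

Rounding → worst-case error = ½ LSB = V_FS/2^17, so 1e+06/131072 = 7.62939 ppm of full scale.

7.63 ppm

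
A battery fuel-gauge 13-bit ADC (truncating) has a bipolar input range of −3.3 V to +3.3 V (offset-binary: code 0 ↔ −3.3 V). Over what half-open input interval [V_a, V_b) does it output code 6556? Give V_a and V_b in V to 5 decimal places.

[1.98193 V, 1.98274 V)

LSB = 6.6/2^13 = 0.806 mV.
V_a = V_low + 6556·LSB = 1.98193 V; V_b = V_low + 6557·LSB = 1.98274 V.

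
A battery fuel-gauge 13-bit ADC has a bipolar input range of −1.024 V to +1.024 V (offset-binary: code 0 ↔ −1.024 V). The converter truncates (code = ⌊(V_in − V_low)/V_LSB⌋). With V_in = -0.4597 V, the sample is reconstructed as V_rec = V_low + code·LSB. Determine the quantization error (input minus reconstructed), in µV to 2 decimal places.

One LSB is 2.048 V / 8192 = 250.00 µV.
(-0.4597 − (−1.024))/0.00025 = 2257.2000; ⌊·⌋ gives code 2257.
Reconstructed: -0.45975 V.
Error = -0.4597 − (−0.45975) = 5e-05 V = 50.00 µV.

50.00 µV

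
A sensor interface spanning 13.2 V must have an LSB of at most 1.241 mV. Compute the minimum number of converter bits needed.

Number of steps required ≥ 13.2 V / 1.241 mV = 10636.58.
Need 2^N ≥ 10636.58; 2^13 = 8192, 2^14 = 16384.
Minimum N = 14.

14 bits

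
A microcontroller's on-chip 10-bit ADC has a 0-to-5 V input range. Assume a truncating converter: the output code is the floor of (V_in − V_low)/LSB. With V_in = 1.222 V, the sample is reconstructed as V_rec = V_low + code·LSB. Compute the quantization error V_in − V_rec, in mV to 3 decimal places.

1.297 mV

One LSB is 5 V / 1024 = 4.883 mV.
(1.222 − 0)/0.00488281 = 250.2656; ⌊·⌋ gives code 250.
Reconstructed: 1.2207031 V.
Difference: 0.00129688 V → 1.297 mV.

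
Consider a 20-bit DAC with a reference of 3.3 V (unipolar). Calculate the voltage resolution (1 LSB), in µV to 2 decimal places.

Full-scale span = 3.3 V.
LSB = 3.3 / 2^20 = 3.3 / 1048576 = 3.14713e-06 V = 3.15 µV.

3.15 µV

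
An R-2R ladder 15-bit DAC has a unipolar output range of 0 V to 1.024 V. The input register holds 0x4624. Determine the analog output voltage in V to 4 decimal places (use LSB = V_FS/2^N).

0.5611 V

LSB = 1.024 V / 2^15 = 31.25 µV.
Code 0x4624 = 17956 decimal.
V_out = 0 + 17956 × 3.125e-05 V = 0.561125 V.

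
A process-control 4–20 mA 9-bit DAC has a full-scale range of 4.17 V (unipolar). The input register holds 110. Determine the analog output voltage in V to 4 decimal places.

0.8959 V

LSB = 4.17 V / 2^9 = 8.145 mV.
V_out = 0 + 110 × 0.00814453 V = 0.895898 V.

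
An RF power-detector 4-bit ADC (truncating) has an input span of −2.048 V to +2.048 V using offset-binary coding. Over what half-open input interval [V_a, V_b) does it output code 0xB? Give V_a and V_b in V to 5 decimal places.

[0.76800 V, 1.02400 V)

LSB = 4.096/2^4 = 256.000 mV.
Code 0xB = 11 decimal.
V_a = V_low + 11·LSB = 0.768 V; V_b = V_low + 12·LSB = 1.024 V.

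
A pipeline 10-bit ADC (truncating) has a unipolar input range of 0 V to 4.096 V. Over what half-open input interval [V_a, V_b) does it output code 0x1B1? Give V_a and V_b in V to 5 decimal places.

[1.73200 V, 1.73600 V)

LSB = 4.096/2^10 = 4.000 mV.
Code 0x1B1 = 433 decimal.
V_a = V_low + 433·LSB = 1.732 V; V_b = V_low + 434·LSB = 1.736 V.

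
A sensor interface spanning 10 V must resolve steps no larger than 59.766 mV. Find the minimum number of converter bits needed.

Number of steps required ≥ 10 V / 59.766 mV = 167.32.
Need 2^N ≥ 167.32; 2^7 = 128, 2^8 = 256.
Minimum N = 8.

8 bits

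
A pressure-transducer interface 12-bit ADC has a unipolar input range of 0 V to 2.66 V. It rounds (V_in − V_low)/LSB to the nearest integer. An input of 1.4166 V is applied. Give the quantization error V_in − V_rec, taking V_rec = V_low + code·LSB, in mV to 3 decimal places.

0.228 mV

LSB = 2.66/2^12 = 0.649 mV.
(V_in − V_low)/LSB = (1.4166 − 0)/0.000649414 = 2181.3510 → code 2181 (round).
Reconstructed: 1.4163721 V.
Difference: 0.00022793 V → 0.228 mV.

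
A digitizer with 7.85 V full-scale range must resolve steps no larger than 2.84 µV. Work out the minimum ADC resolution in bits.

22 bits

Number of steps required ≥ 7.85 V / 2.84 µV = 2764084.51.
Need 2^N ≥ 2764084.51; 2^21 = 2097152, 2^22 = 4194304.
Minimum N = 22.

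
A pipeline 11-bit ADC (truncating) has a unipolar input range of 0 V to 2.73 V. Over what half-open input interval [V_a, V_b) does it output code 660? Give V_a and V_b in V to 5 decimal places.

LSB = 2.73/2^11 = 1.333 mV.
V_a = V_low + 660·LSB = 0.879785 V; V_b = V_low + 661·LSB = 0.881118 V.

[0.87979 V, 0.88112 V)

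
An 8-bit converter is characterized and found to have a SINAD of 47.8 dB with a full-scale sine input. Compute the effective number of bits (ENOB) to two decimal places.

7.65 bits

ENOB = (SINAD − 1.76) / 6.02 = (47.8 − 1.76)/6.02 = 7.648.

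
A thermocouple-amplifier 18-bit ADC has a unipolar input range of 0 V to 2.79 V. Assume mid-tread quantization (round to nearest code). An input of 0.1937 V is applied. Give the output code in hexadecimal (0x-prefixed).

Full-scale span = 2.79 V; LSB = 2.79/2^18 = 10.64 µV.
(0.1937 − 0) / 1.0643e-05 = 18199.747 LSBs.
Round → code 18200.
In hexadecimal (0x-prefixed): 0x4718.

code 0x4718 (decimal 18200)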